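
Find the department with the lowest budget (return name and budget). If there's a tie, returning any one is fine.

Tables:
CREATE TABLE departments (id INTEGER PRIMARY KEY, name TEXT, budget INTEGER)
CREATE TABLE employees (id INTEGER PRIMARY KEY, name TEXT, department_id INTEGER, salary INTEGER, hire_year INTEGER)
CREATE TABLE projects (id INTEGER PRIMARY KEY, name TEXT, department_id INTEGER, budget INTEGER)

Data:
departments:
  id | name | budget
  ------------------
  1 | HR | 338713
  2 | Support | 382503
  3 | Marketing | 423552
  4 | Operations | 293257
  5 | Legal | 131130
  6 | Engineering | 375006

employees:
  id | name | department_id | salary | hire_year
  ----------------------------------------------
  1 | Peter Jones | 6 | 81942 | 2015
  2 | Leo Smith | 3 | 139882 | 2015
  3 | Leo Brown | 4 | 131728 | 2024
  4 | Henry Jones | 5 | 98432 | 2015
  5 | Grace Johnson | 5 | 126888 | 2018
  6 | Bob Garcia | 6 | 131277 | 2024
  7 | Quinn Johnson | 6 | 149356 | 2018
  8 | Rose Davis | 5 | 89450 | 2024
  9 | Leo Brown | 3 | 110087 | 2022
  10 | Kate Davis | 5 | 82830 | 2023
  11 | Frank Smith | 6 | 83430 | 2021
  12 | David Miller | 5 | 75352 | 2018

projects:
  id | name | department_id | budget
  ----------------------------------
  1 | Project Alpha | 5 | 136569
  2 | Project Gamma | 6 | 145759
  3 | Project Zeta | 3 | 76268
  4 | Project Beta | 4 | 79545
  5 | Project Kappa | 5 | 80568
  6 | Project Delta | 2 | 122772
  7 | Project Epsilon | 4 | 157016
SELECT name, budget FROM departments ORDER BY budget ASC LIMIT 1

Execution result:
name | budget
Legal | 131130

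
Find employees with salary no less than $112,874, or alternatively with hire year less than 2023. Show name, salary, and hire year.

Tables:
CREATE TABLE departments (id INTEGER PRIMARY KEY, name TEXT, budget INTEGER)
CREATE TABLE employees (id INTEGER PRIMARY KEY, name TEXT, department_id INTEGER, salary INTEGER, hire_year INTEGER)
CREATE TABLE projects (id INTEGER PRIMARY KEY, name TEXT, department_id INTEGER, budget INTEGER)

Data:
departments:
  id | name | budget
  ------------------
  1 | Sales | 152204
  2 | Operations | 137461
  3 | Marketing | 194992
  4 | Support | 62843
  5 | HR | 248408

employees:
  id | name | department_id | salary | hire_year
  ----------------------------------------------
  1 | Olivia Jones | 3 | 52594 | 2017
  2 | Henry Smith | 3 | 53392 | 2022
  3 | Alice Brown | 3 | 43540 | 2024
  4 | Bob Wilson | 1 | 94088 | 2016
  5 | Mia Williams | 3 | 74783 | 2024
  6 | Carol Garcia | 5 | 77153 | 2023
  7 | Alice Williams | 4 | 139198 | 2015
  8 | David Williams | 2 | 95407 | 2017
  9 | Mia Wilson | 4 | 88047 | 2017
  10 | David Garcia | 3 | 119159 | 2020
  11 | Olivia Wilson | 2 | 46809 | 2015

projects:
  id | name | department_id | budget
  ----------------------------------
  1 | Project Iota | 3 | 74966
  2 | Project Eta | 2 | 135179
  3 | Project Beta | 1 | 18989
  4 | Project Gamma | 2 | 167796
SELECT name, salary, hire_year FROM employees WHERE salary >= 112874 OR hire_year < 2023

Execution result:
name | salary | hire_year
Olivia Jones | 52594 | 2017
Henry Smith | 53392 | 2022
Bob Wilson | 94088 | 2016
Alice Williams | 139198 | 2015
David Williams | 95407 | 2017
Mia Wilson | 88047 | 2017
David Garcia | 119159 | 2020
Olivia Wilson | 46809 | 2015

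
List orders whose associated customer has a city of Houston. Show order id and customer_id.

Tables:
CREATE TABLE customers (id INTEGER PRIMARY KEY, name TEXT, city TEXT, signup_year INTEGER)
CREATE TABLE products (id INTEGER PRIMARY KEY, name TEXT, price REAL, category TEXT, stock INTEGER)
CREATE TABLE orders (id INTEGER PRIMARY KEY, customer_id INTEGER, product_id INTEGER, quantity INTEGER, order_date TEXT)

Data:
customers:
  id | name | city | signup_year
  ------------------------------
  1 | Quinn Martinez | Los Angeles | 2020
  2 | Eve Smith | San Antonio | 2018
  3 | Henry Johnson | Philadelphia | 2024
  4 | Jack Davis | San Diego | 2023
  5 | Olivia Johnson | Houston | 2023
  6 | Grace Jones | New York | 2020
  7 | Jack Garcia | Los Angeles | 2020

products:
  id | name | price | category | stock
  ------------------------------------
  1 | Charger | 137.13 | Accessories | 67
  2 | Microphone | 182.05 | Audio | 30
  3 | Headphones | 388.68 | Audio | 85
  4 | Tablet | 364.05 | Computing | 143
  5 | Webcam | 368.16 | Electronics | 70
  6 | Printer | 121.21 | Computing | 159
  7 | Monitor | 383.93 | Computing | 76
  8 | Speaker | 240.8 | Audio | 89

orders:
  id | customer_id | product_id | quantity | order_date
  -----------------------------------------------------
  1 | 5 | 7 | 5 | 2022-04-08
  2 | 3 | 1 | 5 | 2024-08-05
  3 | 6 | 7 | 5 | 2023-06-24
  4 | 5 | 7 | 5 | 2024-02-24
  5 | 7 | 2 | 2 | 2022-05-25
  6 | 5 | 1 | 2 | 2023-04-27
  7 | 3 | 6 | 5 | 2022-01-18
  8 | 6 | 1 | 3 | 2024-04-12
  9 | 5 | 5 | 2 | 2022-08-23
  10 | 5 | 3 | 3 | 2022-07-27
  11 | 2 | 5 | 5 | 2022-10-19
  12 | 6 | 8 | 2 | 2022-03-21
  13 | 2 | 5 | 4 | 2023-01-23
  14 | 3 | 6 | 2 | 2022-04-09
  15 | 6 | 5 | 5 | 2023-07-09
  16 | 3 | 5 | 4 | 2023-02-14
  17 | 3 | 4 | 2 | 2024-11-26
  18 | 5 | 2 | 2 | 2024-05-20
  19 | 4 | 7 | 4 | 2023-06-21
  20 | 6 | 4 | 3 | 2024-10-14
SELECT id, customer_id FROM orders WHERE customer_id IN (SELECT id FROM customers WHERE city = 'Houston')

Execution result:
id | customer_id
1 | 5
4 | 5
6 | 5
9 | 5
10 | 5
18 | 5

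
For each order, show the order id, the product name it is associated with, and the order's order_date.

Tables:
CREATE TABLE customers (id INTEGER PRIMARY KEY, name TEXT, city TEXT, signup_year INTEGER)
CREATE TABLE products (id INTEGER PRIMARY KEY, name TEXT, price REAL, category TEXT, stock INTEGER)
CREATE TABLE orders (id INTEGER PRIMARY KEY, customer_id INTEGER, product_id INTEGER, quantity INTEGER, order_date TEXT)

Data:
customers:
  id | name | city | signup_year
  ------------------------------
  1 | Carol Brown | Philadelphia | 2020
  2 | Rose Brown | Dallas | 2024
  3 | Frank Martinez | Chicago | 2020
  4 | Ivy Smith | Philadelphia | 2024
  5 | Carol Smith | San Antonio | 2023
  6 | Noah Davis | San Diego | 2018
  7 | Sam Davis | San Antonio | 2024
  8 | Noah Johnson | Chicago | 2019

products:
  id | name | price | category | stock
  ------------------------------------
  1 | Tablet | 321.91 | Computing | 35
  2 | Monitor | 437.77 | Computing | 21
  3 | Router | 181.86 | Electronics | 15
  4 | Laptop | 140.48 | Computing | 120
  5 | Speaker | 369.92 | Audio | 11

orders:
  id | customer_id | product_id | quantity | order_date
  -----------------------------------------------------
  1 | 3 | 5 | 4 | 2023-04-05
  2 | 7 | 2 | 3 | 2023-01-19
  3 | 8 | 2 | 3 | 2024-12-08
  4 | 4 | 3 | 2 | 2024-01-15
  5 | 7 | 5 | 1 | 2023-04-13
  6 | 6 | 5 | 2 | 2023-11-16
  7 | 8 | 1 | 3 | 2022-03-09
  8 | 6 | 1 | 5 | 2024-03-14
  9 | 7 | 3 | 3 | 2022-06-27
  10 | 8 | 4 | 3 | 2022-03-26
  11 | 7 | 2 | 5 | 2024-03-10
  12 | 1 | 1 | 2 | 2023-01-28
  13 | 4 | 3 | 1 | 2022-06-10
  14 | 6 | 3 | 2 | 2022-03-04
SELECT c.id, p.name AS product, c.order_date FROM orders c JOIN products p ON c.product_id = p.id

Execution result:
id | product | order_date
1 | Speaker | 2023-04-05
2 | Monitor | 2023-01-19
3 | Monitor | 2024-12-08
4 | Router | 2024-01-15
5 | Speaker | 2023-04-13
6 | Speaker | 2023-11-16
7 | Tablet | 2022-03-09
8 | Tablet | 2024-03-14
9 | Router | 2022-06-27
10 | Laptop | 2022-03-26
11 | Monitor | 2024-03-10
12 | Tablet | 2023-01-28
13 | Router | 2022-06-10
14 | Router | 2022-03-04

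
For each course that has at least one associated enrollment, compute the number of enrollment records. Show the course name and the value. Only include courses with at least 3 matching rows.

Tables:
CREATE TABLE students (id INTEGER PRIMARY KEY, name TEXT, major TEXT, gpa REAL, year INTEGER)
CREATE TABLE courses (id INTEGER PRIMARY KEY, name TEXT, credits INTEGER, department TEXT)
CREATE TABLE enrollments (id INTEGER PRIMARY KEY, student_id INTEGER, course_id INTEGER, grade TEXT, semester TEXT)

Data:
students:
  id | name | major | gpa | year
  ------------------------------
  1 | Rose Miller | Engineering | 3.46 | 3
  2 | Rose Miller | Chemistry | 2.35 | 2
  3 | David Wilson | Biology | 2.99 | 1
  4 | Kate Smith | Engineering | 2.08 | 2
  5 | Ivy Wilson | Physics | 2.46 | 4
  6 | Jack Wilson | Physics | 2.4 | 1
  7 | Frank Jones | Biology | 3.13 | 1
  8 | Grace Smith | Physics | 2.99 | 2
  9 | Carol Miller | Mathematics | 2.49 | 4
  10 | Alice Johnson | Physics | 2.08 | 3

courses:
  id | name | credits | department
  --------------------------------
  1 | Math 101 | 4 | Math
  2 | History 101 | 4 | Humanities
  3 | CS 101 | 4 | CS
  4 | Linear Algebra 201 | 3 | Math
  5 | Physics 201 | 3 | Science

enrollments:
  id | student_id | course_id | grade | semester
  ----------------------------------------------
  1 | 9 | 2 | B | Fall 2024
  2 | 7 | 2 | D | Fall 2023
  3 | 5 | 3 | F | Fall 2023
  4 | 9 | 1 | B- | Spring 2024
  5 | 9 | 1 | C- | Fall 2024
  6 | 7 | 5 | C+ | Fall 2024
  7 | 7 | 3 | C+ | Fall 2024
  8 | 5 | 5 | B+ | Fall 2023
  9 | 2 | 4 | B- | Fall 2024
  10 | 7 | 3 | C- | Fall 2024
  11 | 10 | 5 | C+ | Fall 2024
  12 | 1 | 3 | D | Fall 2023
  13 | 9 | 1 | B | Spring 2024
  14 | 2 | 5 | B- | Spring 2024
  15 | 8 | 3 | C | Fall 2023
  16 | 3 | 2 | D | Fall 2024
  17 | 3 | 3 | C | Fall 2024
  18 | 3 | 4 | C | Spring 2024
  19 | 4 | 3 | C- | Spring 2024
SELECT p.name, COUNT(*) AS n FROM enrollments c JOIN courses p ON c.course_id = p.id GROUP BY p.id, p.name HAVING COUNT(*) >= 3

Execution result:
name | n
Math 101 | 3
History 101 | 3
CS 101 | 7
Physics 201 | 4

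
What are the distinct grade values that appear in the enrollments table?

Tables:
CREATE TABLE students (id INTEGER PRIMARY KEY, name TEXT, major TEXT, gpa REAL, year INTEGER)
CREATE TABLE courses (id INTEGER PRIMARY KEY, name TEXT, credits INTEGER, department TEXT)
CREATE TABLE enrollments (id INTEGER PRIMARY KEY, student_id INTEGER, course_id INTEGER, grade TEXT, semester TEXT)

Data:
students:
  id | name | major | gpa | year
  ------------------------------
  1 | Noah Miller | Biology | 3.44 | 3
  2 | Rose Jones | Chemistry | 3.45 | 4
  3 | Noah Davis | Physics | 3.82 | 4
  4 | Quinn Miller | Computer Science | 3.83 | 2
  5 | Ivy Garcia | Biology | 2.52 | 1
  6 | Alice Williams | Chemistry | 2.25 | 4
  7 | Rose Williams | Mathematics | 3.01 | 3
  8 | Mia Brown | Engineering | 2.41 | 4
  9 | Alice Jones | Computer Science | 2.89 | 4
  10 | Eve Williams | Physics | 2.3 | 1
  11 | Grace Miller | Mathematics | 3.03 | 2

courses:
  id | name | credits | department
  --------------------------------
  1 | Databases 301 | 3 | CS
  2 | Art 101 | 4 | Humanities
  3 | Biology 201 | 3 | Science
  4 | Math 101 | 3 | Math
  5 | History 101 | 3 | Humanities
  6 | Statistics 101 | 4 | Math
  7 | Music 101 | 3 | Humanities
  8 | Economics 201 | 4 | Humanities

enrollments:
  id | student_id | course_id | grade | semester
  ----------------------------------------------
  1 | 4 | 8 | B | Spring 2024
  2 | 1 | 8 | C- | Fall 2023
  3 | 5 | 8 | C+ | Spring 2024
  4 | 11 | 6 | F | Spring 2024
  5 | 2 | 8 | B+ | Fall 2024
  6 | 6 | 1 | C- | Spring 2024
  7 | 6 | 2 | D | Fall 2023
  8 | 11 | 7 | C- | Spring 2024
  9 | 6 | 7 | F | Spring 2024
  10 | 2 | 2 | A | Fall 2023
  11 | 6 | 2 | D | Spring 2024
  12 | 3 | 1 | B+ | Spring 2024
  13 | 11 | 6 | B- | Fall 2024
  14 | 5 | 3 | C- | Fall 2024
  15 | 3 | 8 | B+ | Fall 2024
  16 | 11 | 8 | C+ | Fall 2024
SELECT DISTINCT grade FROM enrollments

Execution result:
grade
B
C-
C+
F
B+
D
A
B-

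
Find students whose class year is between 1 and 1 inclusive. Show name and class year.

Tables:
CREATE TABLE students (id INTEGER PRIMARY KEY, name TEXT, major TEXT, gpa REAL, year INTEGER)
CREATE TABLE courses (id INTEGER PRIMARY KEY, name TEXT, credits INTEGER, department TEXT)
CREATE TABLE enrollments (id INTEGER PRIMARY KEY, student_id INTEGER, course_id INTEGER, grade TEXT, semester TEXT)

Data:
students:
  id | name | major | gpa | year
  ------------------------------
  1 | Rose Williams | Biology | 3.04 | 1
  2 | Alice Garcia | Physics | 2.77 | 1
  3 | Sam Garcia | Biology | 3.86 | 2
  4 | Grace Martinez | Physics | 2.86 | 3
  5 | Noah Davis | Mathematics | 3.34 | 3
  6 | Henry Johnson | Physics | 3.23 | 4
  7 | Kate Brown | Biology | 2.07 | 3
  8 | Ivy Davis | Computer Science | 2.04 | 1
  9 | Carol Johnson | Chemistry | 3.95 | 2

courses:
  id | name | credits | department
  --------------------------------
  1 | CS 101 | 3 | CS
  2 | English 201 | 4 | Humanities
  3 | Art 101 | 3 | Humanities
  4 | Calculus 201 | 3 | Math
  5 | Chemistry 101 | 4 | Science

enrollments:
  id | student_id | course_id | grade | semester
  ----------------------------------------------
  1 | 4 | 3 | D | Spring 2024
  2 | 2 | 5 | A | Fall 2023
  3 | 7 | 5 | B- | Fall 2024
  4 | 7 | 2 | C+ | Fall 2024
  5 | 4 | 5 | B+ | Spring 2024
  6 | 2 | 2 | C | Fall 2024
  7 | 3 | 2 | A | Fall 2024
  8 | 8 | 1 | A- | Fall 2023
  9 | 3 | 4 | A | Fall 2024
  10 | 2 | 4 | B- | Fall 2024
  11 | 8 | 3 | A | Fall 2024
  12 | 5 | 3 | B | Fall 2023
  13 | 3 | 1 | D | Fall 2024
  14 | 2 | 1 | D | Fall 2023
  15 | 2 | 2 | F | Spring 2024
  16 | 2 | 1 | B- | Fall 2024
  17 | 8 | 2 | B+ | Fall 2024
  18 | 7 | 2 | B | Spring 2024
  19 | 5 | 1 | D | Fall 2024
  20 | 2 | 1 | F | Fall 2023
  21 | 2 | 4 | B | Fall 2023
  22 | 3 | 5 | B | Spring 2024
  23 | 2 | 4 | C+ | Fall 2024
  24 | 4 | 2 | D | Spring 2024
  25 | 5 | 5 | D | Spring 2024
SELECT name, year FROM students WHERE year BETWEEN 1 AND 1

Execution result:
name | year
Rose Williams | 1
Alice Garcia | 1
Ivy Davis | 1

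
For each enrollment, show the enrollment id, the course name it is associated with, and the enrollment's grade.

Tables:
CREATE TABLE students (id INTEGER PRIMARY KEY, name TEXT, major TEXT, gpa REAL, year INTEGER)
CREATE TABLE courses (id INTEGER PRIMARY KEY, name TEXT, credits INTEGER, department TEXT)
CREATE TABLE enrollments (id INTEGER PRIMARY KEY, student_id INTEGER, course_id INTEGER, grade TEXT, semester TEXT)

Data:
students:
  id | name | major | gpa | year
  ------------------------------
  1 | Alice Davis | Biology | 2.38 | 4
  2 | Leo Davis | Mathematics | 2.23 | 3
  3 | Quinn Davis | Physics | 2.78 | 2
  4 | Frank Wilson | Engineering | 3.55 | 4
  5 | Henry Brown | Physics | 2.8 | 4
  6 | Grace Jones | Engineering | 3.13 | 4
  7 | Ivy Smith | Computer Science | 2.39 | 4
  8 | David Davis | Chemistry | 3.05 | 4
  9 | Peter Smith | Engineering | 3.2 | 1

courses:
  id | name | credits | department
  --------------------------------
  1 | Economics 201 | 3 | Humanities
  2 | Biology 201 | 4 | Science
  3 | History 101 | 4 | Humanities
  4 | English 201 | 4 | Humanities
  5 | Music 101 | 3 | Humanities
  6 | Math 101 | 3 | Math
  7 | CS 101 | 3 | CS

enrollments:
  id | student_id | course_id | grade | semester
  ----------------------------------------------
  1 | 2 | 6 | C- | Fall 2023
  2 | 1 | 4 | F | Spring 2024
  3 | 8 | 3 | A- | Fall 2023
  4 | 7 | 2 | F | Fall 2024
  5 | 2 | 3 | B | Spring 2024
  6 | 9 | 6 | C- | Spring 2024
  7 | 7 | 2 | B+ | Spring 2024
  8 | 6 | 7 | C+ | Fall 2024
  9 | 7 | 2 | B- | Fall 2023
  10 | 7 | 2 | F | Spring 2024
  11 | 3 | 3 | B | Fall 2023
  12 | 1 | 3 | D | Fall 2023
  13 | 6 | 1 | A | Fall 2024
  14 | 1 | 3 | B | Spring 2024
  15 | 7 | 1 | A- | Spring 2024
SELECT c.id, p.name AS course, c.grade FROM enrollments c JOIN courses p ON c.course_id = p.id

Execution result:
id | course | grade
1 | Math 101 | C-
2 | English 201 | F
3 | History 101 | A-
4 | Biology 201 | F
5 | History 101 | B
6 | Math 101 | C-
7 | Biology 201 | B+
8 | CS 101 | C+
9 | Biology 201 | B-
10 | Biology 201 | F
11 | History 101 | B
12 | History 101 | D
13 | Economics 201 | A
14 | History 101 | B
15 | Economics 201 | A-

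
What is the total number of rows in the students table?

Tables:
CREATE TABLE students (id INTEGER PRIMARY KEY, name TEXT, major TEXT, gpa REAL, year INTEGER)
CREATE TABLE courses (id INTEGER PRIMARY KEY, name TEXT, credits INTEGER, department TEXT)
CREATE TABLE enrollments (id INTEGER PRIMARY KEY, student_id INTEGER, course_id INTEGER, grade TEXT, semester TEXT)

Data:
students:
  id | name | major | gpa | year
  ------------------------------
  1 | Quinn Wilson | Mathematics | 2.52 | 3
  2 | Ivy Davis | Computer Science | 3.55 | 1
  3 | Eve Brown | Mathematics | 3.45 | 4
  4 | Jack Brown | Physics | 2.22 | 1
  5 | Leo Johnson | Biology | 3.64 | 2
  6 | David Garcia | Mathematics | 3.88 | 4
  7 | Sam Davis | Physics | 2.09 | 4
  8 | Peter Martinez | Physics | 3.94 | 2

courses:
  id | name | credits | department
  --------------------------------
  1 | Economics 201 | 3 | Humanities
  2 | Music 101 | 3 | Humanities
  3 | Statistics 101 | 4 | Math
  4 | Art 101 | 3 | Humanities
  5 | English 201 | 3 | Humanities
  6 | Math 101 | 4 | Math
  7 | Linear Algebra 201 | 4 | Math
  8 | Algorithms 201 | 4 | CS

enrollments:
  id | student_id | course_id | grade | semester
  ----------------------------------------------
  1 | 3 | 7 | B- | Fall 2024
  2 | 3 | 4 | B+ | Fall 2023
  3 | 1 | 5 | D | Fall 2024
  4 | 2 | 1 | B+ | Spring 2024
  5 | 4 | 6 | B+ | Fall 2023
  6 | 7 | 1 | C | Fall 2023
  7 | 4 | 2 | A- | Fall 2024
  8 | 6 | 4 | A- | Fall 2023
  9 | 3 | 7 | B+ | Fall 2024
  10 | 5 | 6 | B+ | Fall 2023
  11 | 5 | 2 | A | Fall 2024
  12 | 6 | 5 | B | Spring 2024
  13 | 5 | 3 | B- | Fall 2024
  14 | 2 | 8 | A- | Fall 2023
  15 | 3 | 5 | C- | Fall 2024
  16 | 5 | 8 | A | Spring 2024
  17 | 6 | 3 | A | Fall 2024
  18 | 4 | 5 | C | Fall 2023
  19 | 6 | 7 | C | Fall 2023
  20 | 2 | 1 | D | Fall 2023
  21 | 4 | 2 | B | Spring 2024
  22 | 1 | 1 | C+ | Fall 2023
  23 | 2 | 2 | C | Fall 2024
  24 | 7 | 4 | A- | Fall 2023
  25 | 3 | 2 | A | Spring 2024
SELECT COUNT(*) FROM students

Execution result:
8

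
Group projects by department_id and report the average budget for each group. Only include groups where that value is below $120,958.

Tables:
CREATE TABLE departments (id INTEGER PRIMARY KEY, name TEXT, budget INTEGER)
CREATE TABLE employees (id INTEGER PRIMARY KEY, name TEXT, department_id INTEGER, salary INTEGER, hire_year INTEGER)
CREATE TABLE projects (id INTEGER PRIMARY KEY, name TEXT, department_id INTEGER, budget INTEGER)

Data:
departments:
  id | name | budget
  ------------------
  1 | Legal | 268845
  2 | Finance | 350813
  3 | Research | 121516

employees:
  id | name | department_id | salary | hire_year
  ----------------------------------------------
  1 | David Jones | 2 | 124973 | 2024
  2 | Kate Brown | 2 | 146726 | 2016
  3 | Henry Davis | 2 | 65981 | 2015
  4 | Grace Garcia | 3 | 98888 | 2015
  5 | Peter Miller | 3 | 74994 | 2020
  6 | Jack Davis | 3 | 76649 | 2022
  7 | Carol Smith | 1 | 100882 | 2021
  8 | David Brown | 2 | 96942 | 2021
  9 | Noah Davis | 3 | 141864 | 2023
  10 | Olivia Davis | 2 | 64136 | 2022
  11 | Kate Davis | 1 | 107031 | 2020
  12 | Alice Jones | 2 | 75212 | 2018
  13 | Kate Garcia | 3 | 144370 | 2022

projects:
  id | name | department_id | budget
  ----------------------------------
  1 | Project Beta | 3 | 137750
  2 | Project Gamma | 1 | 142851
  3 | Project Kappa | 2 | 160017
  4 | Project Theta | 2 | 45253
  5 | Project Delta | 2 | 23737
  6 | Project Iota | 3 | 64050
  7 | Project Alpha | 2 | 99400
SELECT department_id, AVG(budget) AS avg_budget FROM projects GROUP BY department_id HAVING AVG(budget) < 120958

Execution result:
department_id | avg_budget
2 | 82101.75
3 | 100900.00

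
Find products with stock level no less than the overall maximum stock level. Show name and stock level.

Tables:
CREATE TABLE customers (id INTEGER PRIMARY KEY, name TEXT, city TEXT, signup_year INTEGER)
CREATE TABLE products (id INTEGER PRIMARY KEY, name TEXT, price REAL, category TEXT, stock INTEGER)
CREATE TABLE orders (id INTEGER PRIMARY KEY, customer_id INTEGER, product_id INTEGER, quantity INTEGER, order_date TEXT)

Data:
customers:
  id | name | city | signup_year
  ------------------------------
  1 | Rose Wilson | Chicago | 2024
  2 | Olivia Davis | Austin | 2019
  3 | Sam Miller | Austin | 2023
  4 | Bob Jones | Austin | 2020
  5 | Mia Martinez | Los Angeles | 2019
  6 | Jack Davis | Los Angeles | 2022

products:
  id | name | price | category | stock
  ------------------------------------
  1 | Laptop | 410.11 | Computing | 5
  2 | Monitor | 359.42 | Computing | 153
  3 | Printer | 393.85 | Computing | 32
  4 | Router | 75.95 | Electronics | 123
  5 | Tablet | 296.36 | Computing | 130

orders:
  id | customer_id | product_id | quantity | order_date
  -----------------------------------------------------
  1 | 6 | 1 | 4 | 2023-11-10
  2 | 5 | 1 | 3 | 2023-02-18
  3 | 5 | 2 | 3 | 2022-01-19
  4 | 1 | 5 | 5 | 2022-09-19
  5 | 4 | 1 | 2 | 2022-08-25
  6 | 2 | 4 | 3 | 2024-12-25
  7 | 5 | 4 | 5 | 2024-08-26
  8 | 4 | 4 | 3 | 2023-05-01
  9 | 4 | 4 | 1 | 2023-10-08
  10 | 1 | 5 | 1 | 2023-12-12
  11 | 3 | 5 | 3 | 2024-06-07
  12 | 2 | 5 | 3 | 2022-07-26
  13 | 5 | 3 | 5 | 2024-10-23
SELECT name, stock FROM products WHERE stock >= (SELECT MAX(stock) FROM products)

Execution result:
name | stock
Monitor | 153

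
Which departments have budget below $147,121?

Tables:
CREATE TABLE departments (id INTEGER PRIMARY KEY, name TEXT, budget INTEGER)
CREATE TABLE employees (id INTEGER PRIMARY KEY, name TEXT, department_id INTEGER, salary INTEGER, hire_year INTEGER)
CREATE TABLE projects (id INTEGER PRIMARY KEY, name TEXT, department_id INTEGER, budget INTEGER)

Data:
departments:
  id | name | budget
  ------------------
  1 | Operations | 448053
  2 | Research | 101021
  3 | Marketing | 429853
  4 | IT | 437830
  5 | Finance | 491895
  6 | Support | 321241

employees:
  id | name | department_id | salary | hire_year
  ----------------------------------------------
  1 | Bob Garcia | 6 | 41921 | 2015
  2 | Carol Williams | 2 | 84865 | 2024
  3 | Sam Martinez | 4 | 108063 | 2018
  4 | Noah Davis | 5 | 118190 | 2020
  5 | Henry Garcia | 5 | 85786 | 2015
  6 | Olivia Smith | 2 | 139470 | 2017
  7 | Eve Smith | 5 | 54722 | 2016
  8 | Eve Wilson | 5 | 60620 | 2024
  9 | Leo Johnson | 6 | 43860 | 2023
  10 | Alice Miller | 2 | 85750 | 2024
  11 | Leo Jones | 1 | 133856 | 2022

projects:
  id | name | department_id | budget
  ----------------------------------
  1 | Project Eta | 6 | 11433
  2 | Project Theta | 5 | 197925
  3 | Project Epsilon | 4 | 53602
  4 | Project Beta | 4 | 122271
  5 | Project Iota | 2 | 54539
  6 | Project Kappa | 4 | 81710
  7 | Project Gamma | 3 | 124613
SELECT name, budget FROM departments WHERE budget < 147121

Execution result:
name | budget
Research | 101021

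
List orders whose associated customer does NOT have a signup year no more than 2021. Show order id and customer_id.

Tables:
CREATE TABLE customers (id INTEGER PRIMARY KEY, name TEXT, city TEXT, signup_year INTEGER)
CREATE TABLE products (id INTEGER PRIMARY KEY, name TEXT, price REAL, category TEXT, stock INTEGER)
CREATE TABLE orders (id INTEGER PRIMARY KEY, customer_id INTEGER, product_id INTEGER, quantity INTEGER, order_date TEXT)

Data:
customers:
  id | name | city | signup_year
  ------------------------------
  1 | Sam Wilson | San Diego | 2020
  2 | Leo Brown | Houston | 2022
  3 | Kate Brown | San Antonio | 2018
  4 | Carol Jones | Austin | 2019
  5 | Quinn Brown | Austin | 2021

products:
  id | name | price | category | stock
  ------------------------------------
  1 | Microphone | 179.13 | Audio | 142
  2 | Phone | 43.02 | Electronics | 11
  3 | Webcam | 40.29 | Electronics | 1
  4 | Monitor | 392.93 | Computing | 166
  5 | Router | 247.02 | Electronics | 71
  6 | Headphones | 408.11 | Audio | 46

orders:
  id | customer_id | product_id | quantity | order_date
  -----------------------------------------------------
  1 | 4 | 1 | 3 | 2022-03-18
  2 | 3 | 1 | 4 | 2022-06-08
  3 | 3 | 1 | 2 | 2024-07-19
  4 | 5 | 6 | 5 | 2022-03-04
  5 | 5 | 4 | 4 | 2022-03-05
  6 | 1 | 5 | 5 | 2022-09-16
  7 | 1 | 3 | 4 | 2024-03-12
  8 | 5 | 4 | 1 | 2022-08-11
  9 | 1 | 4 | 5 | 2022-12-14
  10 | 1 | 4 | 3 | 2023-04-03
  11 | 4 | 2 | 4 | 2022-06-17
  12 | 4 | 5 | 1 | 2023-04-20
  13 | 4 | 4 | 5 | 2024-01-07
SELECT id, customer_id FROM orders WHERE customer_id NOT IN (SELECT id FROM customers WHERE signup_year <= 2021)

Execution result:
(no rows)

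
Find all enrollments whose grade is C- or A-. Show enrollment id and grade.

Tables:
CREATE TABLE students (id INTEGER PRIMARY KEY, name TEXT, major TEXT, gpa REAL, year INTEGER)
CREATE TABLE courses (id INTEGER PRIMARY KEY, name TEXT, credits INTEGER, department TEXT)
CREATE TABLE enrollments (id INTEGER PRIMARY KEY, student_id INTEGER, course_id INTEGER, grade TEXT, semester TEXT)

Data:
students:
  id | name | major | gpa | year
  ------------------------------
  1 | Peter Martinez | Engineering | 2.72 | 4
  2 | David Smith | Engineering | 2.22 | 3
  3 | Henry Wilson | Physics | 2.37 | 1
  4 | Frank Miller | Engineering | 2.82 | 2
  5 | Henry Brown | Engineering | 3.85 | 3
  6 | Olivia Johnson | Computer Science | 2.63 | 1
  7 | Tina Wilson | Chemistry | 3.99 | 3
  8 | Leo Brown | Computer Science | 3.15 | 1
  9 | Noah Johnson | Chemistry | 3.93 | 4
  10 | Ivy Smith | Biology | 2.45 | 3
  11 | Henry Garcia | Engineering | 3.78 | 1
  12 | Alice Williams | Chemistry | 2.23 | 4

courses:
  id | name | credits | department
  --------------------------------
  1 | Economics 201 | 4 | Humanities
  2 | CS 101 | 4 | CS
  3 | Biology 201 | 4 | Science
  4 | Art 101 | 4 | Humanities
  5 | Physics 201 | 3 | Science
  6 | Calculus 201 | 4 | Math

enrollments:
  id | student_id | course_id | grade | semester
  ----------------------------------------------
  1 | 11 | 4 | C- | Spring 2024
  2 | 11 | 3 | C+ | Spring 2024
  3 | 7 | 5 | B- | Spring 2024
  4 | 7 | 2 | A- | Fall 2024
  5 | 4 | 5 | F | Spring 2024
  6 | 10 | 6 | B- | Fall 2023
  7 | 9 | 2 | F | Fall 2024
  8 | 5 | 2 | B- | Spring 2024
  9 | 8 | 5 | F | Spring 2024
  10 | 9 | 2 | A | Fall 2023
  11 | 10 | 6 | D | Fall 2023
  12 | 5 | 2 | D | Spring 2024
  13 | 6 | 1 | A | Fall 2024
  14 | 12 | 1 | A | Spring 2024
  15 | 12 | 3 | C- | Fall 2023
SELECT id, grade FROM enrollments WHERE grade IN ('C-', 'A-')

Execution result:
id | grade
1 | C-
4 | A-
15 | C-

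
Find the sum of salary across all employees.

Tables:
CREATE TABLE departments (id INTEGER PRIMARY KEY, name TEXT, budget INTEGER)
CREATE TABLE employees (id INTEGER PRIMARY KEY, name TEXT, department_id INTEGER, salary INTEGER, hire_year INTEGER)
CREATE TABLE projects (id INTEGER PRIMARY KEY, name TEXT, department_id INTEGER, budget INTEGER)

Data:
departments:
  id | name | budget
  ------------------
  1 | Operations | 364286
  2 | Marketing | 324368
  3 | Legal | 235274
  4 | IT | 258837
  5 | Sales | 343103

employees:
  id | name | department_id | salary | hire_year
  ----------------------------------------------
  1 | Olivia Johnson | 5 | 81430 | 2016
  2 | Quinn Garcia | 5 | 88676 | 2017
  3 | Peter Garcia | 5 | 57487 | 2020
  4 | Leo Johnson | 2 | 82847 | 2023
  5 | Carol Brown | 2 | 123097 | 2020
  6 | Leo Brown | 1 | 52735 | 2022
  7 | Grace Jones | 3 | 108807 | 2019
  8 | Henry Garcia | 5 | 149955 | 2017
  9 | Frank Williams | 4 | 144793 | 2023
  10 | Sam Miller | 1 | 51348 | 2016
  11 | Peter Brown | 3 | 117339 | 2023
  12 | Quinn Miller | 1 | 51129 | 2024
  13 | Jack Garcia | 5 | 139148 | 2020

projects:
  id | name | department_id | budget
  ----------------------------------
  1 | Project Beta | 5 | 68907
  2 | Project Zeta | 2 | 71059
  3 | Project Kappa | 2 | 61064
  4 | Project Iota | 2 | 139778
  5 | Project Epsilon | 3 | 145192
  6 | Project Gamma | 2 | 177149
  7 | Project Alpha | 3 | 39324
SELECT SUM(salary) FROM employees

Execution result:
1248791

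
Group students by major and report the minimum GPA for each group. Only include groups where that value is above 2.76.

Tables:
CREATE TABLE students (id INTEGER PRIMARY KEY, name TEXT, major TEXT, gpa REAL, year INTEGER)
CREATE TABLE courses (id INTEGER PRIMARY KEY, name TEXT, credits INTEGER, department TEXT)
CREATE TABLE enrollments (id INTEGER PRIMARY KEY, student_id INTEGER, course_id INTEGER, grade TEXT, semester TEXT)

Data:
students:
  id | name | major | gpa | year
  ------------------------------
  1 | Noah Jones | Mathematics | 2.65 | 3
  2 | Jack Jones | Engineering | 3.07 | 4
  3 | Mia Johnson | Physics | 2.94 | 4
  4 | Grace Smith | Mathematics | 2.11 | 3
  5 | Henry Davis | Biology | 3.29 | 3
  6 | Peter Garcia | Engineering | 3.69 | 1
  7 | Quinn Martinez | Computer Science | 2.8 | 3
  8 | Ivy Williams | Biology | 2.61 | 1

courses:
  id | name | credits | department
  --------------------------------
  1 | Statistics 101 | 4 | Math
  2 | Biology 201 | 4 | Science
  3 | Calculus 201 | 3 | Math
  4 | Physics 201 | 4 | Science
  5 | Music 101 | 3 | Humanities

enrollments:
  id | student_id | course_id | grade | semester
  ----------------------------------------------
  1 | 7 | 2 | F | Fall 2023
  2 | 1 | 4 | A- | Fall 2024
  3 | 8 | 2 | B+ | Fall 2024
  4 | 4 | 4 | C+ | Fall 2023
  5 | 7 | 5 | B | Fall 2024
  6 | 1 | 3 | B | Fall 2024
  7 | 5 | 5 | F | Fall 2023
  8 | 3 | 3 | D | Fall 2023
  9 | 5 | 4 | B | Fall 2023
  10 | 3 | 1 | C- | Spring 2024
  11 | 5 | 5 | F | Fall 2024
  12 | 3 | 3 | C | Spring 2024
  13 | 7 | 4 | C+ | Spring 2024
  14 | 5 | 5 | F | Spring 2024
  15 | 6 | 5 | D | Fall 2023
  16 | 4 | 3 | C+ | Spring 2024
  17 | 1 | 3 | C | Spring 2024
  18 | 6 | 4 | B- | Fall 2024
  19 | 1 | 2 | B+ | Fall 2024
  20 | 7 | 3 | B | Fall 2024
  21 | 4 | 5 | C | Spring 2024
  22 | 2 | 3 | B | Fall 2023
SELECT major, MIN(gpa) AS min_gpa FROM students GROUP BY major HAVING MIN(gpa) > 2.76

Execution result:
major | min_gpa
Computer Science | 2.80
Engineering | 3.07
Physics | 2.94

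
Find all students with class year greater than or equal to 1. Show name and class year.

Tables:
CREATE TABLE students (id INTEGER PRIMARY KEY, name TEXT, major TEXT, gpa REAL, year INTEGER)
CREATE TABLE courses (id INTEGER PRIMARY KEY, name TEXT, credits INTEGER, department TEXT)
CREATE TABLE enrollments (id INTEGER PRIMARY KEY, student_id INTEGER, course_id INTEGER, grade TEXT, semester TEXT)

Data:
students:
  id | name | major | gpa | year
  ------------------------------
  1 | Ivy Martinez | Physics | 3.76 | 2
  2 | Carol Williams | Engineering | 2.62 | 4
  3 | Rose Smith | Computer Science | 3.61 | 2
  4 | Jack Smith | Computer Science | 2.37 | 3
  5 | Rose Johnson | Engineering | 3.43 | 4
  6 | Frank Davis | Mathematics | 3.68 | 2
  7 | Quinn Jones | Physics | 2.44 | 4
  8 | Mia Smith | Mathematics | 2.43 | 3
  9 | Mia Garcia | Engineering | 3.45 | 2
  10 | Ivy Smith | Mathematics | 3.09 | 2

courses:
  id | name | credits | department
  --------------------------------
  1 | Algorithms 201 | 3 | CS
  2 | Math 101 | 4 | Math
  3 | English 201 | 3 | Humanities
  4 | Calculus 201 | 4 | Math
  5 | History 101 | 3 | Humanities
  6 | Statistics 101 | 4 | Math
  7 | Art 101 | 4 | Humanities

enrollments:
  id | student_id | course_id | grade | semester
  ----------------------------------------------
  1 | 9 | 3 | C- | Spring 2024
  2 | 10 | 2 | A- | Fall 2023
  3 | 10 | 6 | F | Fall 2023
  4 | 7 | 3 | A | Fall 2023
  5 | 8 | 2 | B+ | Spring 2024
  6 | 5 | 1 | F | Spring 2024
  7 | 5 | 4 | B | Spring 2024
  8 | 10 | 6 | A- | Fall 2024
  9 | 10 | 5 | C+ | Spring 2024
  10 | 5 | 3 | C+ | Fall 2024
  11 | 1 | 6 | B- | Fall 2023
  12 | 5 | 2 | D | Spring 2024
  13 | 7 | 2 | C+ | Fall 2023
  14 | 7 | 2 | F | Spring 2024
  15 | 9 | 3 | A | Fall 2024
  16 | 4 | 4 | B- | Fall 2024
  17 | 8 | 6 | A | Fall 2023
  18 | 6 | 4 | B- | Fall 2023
SELECT name, year FROM students WHERE year >= 1

Execution result:
name | year
Ivy Martinez | 2
Carol Williams | 4
Rose Smith | 2
Jack Smith | 3
Rose Johnson | 4
Frank Davis | 2
Quinn Jones | 4
Mia Smith | 3
Mia Garcia | 2
Ivy Smith | 2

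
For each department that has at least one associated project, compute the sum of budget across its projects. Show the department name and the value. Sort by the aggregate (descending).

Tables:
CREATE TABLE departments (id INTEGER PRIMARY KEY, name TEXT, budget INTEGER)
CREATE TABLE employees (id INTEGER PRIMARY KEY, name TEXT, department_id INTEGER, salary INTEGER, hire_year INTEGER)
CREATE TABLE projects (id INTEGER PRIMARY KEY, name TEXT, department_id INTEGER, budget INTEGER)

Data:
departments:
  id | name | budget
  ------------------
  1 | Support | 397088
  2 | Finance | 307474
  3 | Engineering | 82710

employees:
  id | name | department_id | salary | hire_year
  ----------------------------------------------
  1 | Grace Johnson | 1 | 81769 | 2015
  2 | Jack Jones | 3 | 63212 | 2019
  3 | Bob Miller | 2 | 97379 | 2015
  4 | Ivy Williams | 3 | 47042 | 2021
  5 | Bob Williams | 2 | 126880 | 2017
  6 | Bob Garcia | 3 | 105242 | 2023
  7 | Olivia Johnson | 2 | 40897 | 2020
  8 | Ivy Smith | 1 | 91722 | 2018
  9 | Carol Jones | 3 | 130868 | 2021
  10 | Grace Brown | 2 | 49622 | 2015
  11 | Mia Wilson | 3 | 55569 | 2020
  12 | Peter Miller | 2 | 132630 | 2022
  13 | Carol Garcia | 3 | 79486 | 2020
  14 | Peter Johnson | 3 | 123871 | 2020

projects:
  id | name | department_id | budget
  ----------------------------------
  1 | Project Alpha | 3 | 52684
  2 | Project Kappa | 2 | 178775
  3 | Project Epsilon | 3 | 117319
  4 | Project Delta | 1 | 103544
SELECT p.name, SUM(c.budget) AS sum_budget FROM projects c JOIN departments p ON c.department_id = p.id GROUP BY p.id, p.name ORDER BY sum_budget DESC

Execution result:
name | sum_budget
Finance | 178775
Engineering | 170003
Support | 103544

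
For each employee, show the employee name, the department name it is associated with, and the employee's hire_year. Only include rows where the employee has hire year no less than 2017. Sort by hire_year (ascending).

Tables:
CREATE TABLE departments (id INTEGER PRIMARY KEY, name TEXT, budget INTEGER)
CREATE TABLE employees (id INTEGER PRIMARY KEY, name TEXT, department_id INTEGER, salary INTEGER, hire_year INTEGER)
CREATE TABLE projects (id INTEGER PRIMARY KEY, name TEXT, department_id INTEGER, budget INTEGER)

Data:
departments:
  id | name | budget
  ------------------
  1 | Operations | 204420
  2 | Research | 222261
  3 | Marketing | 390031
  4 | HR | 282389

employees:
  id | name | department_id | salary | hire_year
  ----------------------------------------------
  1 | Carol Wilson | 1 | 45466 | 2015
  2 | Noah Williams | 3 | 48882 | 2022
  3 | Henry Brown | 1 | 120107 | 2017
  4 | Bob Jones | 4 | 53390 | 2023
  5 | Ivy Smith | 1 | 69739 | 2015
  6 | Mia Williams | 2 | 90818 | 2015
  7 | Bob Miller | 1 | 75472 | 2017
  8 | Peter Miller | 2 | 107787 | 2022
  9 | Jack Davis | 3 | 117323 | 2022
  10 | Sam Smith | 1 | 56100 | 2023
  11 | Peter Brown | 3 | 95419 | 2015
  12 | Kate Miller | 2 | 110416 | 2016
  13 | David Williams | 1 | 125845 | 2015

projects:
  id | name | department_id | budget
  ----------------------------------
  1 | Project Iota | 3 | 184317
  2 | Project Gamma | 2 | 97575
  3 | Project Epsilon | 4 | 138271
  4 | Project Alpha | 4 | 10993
SELECT c.name, p.name AS department, c.hire_year FROM employees c JOIN departments p ON c.department_id = p.id WHERE c.hire_year >= 2017 ORDER BY c.hire_year ASC

Execution result:
name | department | hire_year
Henry Brown | Operations | 2017
Bob Miller | Operations | 2017
Noah Williams | Marketing | 2022
Peter Miller | Research | 2022
Jack Davis | Marketing | 2022
Bob Jones | HR | 2023
Sam Smith | Operations | 2023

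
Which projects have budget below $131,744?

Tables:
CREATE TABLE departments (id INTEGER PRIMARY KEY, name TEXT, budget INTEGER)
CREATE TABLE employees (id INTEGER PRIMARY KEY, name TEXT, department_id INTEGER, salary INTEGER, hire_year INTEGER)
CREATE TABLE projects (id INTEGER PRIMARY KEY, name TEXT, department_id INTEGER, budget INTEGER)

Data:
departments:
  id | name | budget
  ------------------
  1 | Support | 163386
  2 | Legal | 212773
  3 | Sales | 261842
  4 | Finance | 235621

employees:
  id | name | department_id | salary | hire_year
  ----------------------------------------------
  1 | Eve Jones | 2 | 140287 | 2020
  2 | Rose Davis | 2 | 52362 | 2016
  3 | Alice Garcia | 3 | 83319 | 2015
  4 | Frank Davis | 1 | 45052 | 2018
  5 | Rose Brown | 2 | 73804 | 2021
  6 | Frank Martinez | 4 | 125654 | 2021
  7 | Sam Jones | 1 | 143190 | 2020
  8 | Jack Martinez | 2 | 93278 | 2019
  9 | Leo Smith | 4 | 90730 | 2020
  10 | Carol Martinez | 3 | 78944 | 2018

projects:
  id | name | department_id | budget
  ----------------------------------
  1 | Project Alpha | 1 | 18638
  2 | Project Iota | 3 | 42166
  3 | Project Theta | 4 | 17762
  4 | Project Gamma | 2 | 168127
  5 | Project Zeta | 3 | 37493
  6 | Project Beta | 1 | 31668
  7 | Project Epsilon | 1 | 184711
SELECT name, budget FROM projects WHERE budget < 131744

Execution result:
name | budget
Project Alpha | 18638
Project Iota | 42166
Project Theta | 17762
Project Zeta | 37493
Project Beta | 31668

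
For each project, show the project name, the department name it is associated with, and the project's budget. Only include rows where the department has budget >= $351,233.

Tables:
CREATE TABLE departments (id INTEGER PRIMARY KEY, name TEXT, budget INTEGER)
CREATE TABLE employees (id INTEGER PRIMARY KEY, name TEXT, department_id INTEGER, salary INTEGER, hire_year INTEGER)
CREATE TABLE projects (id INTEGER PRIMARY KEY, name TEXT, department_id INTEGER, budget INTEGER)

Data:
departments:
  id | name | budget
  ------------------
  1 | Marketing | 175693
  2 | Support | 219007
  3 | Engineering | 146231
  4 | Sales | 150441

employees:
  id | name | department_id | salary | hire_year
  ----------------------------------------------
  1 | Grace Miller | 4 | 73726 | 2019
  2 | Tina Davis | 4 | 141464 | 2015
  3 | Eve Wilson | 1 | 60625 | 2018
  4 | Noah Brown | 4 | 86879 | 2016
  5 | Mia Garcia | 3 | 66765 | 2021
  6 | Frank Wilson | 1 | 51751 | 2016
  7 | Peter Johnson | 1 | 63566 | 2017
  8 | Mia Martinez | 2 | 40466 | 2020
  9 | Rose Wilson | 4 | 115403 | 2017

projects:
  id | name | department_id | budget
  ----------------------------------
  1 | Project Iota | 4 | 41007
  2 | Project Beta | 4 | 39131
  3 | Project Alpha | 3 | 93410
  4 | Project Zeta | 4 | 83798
SELECT c.name, p.name AS department, c.budget FROM projects c JOIN departments p ON c.department_id = p.id WHERE p.budget >= 351233

Execution result:
(no rows)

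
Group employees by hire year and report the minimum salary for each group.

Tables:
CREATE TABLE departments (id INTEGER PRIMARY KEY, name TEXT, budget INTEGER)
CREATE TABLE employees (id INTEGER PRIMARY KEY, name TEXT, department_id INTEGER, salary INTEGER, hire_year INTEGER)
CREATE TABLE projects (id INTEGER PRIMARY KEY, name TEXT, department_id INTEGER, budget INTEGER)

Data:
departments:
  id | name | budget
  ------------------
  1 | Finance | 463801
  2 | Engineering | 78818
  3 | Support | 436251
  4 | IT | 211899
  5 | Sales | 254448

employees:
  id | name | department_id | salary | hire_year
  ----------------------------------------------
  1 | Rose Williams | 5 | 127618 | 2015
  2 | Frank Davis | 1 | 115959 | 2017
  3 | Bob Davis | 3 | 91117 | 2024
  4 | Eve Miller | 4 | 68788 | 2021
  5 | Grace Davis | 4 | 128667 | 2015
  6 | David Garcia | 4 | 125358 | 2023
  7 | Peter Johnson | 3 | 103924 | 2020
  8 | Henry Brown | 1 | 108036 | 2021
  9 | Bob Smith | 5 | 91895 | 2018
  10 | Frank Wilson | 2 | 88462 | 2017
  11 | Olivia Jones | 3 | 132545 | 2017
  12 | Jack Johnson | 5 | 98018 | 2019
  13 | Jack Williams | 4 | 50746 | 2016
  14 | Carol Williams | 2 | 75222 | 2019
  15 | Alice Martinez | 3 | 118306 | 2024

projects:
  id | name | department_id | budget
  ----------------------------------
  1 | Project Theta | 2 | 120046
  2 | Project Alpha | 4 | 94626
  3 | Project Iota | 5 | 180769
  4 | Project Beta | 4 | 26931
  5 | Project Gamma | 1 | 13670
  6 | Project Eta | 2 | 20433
SELECT hire_year, MIN(salary) AS min_salary FROM employees GROUP BY hire_year

Execution result:
hire_year | min_salary
2015 | 127618
2016 | 50746
2017 | 88462
2018 | 91895
2019 | 75222
2020 | 103924
2021 | 68788
2023 | 125358
2024 | 91117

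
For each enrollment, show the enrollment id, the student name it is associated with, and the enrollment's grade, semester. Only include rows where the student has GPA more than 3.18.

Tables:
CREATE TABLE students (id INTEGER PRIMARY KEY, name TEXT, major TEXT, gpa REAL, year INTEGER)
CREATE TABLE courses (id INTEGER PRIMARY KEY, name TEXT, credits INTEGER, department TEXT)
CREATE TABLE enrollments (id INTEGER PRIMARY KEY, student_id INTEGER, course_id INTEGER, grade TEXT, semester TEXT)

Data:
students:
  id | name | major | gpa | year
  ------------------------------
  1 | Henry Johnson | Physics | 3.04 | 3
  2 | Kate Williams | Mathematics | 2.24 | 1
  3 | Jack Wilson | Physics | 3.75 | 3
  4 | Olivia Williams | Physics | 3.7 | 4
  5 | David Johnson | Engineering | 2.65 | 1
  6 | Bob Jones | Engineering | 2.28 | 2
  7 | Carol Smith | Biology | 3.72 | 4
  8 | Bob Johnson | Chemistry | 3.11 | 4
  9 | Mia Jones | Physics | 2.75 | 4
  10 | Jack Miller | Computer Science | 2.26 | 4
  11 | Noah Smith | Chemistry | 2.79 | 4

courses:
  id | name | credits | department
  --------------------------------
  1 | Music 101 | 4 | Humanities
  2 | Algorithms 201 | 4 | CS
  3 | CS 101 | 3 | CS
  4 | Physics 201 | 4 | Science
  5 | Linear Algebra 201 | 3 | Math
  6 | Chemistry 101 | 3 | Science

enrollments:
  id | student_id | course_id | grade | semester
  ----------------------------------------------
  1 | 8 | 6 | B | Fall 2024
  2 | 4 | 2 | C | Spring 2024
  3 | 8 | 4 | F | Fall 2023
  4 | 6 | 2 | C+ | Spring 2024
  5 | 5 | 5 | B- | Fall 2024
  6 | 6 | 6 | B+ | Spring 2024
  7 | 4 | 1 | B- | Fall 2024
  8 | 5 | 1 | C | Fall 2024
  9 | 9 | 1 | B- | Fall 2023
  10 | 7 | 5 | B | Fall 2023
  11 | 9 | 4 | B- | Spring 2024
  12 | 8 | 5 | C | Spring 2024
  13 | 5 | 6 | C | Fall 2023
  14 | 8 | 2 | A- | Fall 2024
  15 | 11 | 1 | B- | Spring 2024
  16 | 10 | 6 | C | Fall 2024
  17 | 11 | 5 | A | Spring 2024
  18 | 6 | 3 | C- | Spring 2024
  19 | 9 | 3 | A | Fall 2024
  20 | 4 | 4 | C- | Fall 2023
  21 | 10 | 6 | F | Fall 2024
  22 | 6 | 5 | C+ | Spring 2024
SELECT c.id, p.name AS student, c.grade, c.semester FROM enrollments c JOIN students p ON c.student_id = p.id WHERE p.gpa > 3.18

Execution result:
id | student | grade | semester
2 | Olivia Williams | C | Spring 2024
7 | Olivia Williams | B- | Fall 2024
10 | Carol Smith | B | Fall 2023
20 | Olivia Williams | C- | Fall 2023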